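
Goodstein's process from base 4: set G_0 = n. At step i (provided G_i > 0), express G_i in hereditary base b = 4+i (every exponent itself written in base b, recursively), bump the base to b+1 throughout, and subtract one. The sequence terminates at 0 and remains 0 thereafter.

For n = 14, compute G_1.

16

G_0=14  [base 4] 3·4 + 2  →[4↦5]→  3·5 + 2 = 17  −1 ⇒ G_1=16
G_1=16  [base 5] 3·5 + 1  →[5↦6]→  3·6 + 1 = 19  −1 ⇒ G_2=18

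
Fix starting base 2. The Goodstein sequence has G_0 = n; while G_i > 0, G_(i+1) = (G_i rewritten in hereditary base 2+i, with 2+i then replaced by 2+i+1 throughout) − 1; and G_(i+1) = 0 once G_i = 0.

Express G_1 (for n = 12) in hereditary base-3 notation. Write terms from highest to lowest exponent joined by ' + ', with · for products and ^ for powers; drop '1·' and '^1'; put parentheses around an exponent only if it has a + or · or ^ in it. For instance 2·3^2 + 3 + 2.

3^(3 + 1) + 2·3^2 + 2·3 + 2

(0) 12|_2 = 2^(2 + 1) + 2^2 ↦ 3^(3 + 1) + 3^3|_3 = 108 ⇒ 107
(1) 107|_3 = 3^(3 + 1) + 2·3^2 + 2·3 + 2 ↦ 4^(4 + 1) + 2·4^2 + 2·4 + 2|_4 = 1066 ⇒ 1065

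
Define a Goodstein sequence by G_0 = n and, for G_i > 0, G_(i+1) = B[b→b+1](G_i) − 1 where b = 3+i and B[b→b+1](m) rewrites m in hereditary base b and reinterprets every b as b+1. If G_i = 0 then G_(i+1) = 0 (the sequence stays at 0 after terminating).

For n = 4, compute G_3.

3

[0] 4 ≡ 3 + 1 (base 3). Lift 4: 5. −1: 4.
[1] 4 ≡ 4 (base 4). Lift 5: 5. −1: 4.
[2] 4 ≡ 4 (base 5). Lift 6: 4. −1: 3.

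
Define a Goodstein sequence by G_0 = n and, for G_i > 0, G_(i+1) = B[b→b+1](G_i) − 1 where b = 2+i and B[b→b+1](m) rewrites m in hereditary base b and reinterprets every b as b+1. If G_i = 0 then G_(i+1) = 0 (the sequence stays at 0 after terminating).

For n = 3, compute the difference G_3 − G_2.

-1

3 —HB2→ 2 + 1 —bump→ 3 + 1 = 4 —(−1)→ 3
3 —HB3→ 3 —bump→ 4 = 4 —(−1)→ 3
3 —HB4→ 3 —bump→ 3 = 3 —(−1)→ 2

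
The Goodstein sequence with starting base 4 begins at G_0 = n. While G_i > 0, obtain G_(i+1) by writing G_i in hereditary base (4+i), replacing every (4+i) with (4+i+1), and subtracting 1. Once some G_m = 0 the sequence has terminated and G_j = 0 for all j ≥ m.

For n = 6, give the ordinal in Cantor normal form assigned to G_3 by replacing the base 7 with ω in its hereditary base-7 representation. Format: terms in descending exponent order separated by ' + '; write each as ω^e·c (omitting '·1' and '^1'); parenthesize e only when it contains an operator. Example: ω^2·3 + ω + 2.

base 4: 6 = 4 + 2; at 5: 5 + 2 = 7; next = 6
base 5: 6 = 5 + 1; at 6: 6 + 1 = 7; next = 6
base 6: 6 = 6; at 7: 7 = 7; next = 6

6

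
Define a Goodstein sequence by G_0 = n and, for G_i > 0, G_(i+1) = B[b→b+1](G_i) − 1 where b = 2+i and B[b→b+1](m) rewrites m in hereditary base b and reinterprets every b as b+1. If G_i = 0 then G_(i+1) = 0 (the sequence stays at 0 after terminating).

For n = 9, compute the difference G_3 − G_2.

8819

G_0 = 9. HB_2(9) = 2^(2 + 1) + 1. Bump = 82. G_1 = 81.
G_1 = 81. HB_3(81) = 3^(3 + 1). Bump = 1024. G_2 = 1023.
G_2 = 1023. HB_4(1023) = 3·4^4 + 3·4^3 + 3·4^2 + 3·4 + 3. Bump = 9843. G_3 = 9842.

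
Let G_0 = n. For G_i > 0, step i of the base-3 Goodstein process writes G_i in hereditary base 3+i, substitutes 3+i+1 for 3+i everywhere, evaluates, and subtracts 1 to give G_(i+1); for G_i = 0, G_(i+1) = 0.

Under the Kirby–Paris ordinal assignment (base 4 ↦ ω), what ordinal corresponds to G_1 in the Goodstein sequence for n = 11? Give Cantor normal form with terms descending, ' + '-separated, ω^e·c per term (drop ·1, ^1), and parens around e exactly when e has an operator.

ω^2 + 1

(0) 11|_3 = 3^2 + 2 ↦ 4^2 + 2|_4 = 18 ⇒ 17
(1) 17|_4 = 4^2 + 1 ↦ 5^2 + 1|_5 = 26 ⇒ 25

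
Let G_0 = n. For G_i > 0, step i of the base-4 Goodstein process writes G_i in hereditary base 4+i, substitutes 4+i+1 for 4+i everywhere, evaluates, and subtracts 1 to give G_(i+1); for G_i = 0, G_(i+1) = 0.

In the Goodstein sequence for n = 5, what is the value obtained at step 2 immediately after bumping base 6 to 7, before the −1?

5

G_0=5  [base 4] 4 + 1  →[4↦5]→  5 + 1 = 6  −1 ⇒ G_1=5
G_1=5  [base 5] 5  →[5↦6]→  6 = 6  −1 ⇒ G_2=5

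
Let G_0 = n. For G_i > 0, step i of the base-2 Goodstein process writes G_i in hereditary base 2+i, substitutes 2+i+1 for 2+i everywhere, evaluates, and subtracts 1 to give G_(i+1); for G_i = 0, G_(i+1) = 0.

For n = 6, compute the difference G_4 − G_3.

43530

base 2: 6 = 2^2 + 2; at 3: 3^3 + 3 = 30; next = 29
base 3: 29 = 3^3 + 2; at 4: 4^4 + 2 = 258; next = 257
base 4: 257 = 4^4 + 1; at 5: 5^5 + 1 = 3126; next = 3125
base 5: 3125 = 5^5; at 6: 6^6 = 46656; next = 46655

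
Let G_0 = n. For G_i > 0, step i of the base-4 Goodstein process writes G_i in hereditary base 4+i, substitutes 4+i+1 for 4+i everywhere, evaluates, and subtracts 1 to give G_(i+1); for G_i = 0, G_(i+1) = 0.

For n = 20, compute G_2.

20 —HB4→ 4^2 + 4 —bump→ 5^2 + 5 = 30 —(−1)→ 29
29 —HB5→ 5^2 + 4 —bump→ 6^2 + 4 = 40 —(−1)→ 39
39 —HB6→ 6^2 + 3 —bump→ 7^2 + 3 = 52 —(−1)→ 51

39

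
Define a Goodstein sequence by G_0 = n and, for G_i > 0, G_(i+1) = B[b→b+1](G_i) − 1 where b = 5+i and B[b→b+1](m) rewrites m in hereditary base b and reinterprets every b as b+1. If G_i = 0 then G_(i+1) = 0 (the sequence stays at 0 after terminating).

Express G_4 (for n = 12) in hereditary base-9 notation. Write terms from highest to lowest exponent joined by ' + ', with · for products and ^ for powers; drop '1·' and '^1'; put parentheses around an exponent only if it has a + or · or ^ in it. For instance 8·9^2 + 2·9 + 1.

9 + 6

[0] 12 ≡ 2·5 + 2 (base 5). Lift 6: 14. −1: 13.
[1] 13 ≡ 2·6 + 1 (base 6). Lift 7: 15. −1: 14.
[2] 14 ≡ 2·7 (base 7). Lift 8: 16. −1: 15.
[3] 15 ≡ 8 + 7 (base 8). Lift 9: 16. −1: 15.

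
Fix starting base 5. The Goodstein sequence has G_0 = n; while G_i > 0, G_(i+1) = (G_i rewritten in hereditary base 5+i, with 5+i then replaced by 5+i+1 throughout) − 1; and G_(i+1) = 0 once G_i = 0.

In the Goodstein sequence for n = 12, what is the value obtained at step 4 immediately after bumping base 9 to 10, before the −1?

G_0 = 12. HB_5(12) = 2·5 + 2. Bump = 14. G_1 = 13.
G_1 = 13. HB_6(13) = 2·6 + 1. Bump = 15. G_2 = 14.
G_2 = 14. HB_7(14) = 2·7. Bump = 16. G_3 = 15.
G_3 = 15. HB_8(15) = 8 + 7. Bump = 16. G_4 = 15.
G_4 = 15. HB_9(15) = 9 + 6. Bump = 16. G_5 = 15.

16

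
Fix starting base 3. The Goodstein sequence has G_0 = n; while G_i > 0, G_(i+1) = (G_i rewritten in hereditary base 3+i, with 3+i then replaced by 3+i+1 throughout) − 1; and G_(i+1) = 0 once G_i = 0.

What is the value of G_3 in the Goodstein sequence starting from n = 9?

19

9 —HB3→ 3^2 —bump→ 4^2 = 16 —(−1)→ 15
15 —HB4→ 3·4 + 3 —bump→ 3·5 + 3 = 18 —(−1)→ 17
17 —HB5→ 3·5 + 2 —bump→ 3·6 + 2 = 20 —(−1)→ 19
19 —HB6→ 3·6 + 1 —bump→ 3·7 + 1 = 22 —(−1)→ 21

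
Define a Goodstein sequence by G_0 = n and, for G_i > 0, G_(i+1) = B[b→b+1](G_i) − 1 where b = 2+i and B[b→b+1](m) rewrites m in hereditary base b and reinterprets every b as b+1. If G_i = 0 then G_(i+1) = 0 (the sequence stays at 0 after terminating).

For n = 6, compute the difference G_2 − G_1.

base 2: 6 = 2^2 + 2; at 3: 3^3 + 3 = 30; next = 29
base 3: 29 = 3^3 + 2; at 4: 4^4 + 2 = 258; next = 257

228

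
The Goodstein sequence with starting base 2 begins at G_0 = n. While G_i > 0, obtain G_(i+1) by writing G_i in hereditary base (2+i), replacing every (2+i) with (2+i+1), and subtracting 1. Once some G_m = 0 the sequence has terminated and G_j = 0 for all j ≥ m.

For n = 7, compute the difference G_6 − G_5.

15953672

i=0: 7 = 2^2 + 2 + 1 (b=2); 2→3: 3^3 + 3 + 1 = 31; 31−1 = 30
i=1: 30 = 3^3 + 3 (b=3); 3→4: 4^4 + 4 = 260; 260−1 = 259
i=2: 259 = 4^4 + 3 (b=4); 4→5: 5^5 + 3 = 3128; 3128−1 = 3127
i=3: 3127 = 5^5 + 2 (b=5); 5→6: 6^6 + 2 = 46658; 46658−1 = 46657
i=4: 46657 = 6^6 + 1 (b=6); 6→7: 7^7 + 1 = 823544; 823544−1 = 823543
i=5: 823543 = 7^7 (b=7); 7→8: 8^8 = 16777216; 16777216−1 = 16777215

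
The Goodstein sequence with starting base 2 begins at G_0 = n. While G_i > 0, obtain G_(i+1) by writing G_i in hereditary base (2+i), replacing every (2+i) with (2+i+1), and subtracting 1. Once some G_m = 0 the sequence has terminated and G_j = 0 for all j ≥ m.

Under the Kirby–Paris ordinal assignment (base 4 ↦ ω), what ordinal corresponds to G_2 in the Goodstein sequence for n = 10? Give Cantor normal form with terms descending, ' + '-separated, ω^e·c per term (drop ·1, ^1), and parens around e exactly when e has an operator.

ω^(ω + 1) + 1

step 0: 10 = 2^(2 + 1) + 2; sub 3 for 2: 3^(3 + 1) + 3; = 84; G_1 = 84−1 = 83
step 1: 83 = 3^(3 + 1) + 2; sub 4 for 3: 4^(4 + 1) + 2; = 1026; G_2 = 1026−1 = 1025
step 2: 1025 = 4^(4 + 1) + 1; sub 5 for 4: 5^(5 + 1) + 1; = 15626; G_3 = 15626−1 = 15625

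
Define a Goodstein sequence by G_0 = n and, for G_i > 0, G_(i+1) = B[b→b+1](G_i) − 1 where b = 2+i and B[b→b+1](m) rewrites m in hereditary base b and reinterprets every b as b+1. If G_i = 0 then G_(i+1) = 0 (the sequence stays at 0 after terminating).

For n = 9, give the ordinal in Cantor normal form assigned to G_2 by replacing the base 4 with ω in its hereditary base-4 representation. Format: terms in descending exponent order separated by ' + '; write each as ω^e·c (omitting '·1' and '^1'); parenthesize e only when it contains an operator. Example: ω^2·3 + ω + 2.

ω^ω·3 + ω^3·3 + ω^2·3 + ω·3 + 3

base 2: 9 = 2^(2 + 1) + 1; at 3: 3^(3 + 1) + 1 = 82; next = 81
base 3: 81 = 3^(3 + 1); at 4: 4^(4 + 1) = 1024; next = 1023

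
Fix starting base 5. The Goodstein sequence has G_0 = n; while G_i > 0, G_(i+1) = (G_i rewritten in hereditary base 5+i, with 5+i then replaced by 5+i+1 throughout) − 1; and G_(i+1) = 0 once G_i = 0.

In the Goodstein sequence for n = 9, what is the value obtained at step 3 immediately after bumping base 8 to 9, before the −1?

step 0: 9 = 5 + 4; sub 6 for 5: 6 + 4; = 10; G_1 = 10−1 = 9
step 1: 9 = 6 + 3; sub 7 for 6: 7 + 3; = 10; G_2 = 10−1 = 9
step 2: 9 = 7 + 2; sub 8 for 7: 8 + 2; = 10; G_3 = 10−1 = 9

10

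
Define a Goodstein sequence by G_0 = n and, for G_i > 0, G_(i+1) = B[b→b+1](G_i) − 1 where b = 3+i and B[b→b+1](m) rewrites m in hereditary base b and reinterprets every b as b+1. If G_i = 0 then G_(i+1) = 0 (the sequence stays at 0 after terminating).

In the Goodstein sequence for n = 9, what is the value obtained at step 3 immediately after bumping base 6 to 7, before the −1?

22

G_0=9  [base 3] 3^2  →[3↦4]→  4^2 = 16  −1 ⇒ G_1=15
G_1=15  [base 4] 3·4 + 3  →[4↦5]→  3·5 + 3 = 18  −1 ⇒ G_2=17
G_2=17  [base 5] 3·5 + 2  →[5↦6]→  3·6 + 2 = 20  −1 ⇒ G_3=19
G_3=19  [base 6] 3·6 + 1  →[6↦7]→  3·7 + 1 = 22  −1 ⇒ G_4=21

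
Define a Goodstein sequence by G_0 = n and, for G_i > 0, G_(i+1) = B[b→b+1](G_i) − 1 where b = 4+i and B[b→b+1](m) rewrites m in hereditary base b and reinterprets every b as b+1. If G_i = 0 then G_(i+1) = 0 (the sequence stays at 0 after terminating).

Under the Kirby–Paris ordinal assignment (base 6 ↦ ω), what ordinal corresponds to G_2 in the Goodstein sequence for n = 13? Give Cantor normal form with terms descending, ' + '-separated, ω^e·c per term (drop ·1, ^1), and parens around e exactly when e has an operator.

base 4: 13 = 3·4 + 1; at 5: 3·5 + 1 = 16; next = 15
base 5: 15 = 3·5; at 6: 3·6 = 18; next = 17
base 6: 17 = 2·6 + 5; at 7: 2·7 + 5 = 19; next = 18

ω·2 + 5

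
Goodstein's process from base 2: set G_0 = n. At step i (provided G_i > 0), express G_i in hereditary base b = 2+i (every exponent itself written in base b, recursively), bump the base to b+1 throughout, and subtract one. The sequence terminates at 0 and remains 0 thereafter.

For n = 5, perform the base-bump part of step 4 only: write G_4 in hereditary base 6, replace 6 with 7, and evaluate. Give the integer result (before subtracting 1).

1198

[0] 5 ≡ 2^2 + 1 (base 2). Lift 3: 28. −1: 27.
[1] 27 ≡ 3^3 (base 3). Lift 4: 256. −1: 255.
[2] 255 ≡ 3·4^3 + 3·4^2 + 3·4 + 3 (base 4). Lift 5: 468. −1: 467.
[3] 467 ≡ 3·5^3 + 3·5^2 + 3·5 + 2 (base 5). Lift 6: 776. −1: 775.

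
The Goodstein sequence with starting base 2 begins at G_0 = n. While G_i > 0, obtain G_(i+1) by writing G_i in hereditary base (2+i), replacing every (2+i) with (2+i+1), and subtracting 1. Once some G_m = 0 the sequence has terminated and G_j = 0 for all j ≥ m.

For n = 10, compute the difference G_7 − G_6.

G_0 = 10. HB_2(10) = 2^(2 + 1) + 2. Bump = 84. G_1 = 83.
G_1 = 83. HB_3(83) = 3^(3 + 1) + 2. Bump = 1026. G_2 = 1025.
G_2 = 1025. HB_4(1025) = 4^(4 + 1) + 1. Bump = 15626. G_3 = 15625.
G_3 = 15625. HB_5(15625) = 5^(5 + 1). Bump = 279936. G_4 = 279935.
G_4 = 279935. HB_6(279935) = 5·6^6 + 5·6^5 + 5·6^4 + 5·6^3 + 5·6^2 + 5·6 + 5. Bump = 4215755. G_5 = 4215754.
G_5 = 4215754. HB_7(4215754) = 5·7^7 + 5·7^5 + 5·7^4 + 5·7^3 + 5·7^2 + 5·7 + 4. Bump = 84073324. G_6 = 84073323.
G_6 = 84073323. HB_8(84073323) = 5·8^8 + 5·8^5 + 5·8^4 + 5·8^3 + 5·8^2 + 5·8 + 3. Bump = 1937434593. G_7 = 1937434592.

1853361269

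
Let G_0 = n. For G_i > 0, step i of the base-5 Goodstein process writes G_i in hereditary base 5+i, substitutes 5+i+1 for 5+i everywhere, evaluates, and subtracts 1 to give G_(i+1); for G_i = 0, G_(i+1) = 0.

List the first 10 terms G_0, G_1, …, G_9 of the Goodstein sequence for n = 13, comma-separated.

[0] 13 ≡ 2·5 + 3 (base 5). Lift 6: 15. −1: 14.
[1] 14 ≡ 2·6 + 2 (base 6). Lift 7: 16. −1: 15.
[2] 15 ≡ 2·7 + 1 (base 7). Lift 8: 17. −1: 16.
[3] 16 ≡ 2·8 (base 8). Lift 9: 18. −1: 17.
[4] 17 ≡ 9 + 8 (base 9). Lift 10: 18. −1: 17.
[5] 17 ≡ 10 + 7 (base 10). Lift 11: 18. −1: 17.
[6] 17 ≡ 11 + 6 (base 11). Lift 12: 18. −1: 17.
[7] 17 ≡ 12 + 5 (base 12). Lift 13: 18. −1: 17.
[8] 17 ≡ 13 + 4 (base 13). Lift 14: 18. −1: 17.

13, 14, 15, 16, 17, 17, 17, 17, 17, 17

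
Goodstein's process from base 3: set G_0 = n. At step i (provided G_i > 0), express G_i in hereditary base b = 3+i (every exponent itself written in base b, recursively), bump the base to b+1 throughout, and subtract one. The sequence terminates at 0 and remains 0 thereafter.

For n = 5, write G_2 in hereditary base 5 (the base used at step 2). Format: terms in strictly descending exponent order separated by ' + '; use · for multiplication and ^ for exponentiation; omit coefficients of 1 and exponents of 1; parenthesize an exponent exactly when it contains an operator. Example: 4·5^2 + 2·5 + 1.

5 —HB3→ 3 + 2 —bump→ 4 + 2 = 6 —(−1)→ 5
5 —HB4→ 4 + 1 —bump→ 5 + 1 = 6 —(−1)→ 5
5 —HB5→ 5 —bump→ 6 = 6 —(−1)→ 5

5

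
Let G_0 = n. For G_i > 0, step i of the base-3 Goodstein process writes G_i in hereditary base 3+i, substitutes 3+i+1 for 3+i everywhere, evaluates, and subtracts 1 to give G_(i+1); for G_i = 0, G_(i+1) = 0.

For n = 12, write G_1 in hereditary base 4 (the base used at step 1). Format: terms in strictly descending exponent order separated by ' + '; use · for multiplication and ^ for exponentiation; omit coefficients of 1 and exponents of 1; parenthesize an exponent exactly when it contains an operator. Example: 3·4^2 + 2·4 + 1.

G_0 = 12. HB_3(12) = 3^2 + 3. Bump = 20. G_1 = 19.
G_1 = 19. HB_4(19) = 4^2 + 3. Bump = 28. G_2 = 27.

4^2 + 3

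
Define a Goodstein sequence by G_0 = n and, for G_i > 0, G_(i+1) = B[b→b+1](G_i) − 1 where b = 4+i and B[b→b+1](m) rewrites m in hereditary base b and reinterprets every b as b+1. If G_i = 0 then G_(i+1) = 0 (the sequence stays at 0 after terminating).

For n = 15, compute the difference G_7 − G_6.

1

i=0: 15 = 3·4 + 3 (b=4); 4→5: 3·5 + 3 = 18; 18−1 = 17
i=1: 17 = 3·5 + 2 (b=5); 5→6: 3·6 + 2 = 20; 20−1 = 19
i=2: 19 = 3·6 + 1 (b=6); 6→7: 3·7 + 1 = 22; 22−1 = 21
i=3: 21 = 3·7 (b=7); 7→8: 3·8 = 24; 24−1 = 23
i=4: 23 = 2·8 + 7 (b=8); 8→9: 2·9 + 7 = 25; 25−1 = 24
i=5: 24 = 2·9 + 6 (b=9); 9→10: 2·10 + 6 = 26; 26−1 = 25
i=6: 25 = 2·10 + 5 (b=10); 10→11: 2·11 + 5 = 27; 27−1 = 26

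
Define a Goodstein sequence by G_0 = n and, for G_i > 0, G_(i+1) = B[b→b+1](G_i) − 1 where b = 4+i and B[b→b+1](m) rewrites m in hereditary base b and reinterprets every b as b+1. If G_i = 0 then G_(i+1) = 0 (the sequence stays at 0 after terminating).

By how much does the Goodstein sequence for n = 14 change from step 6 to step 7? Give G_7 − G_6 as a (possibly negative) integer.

i=0: 14 = 3·4 + 2 (b=4); 4→5: 3·5 + 2 = 17; 17−1 = 16
i=1: 16 = 3·5 + 1 (b=5); 5→6: 3·6 + 1 = 19; 19−1 = 18
i=2: 18 = 3·6 (b=6); 6→7: 3·7 = 21; 21−1 = 20
i=3: 20 = 2·7 + 6 (b=7); 7→8: 2·8 + 6 = 22; 22−1 = 21
i=4: 21 = 2·8 + 5 (b=8); 8→9: 2·9 + 5 = 23; 23−1 = 22
i=5: 22 = 2·9 + 4 (b=9); 9→10: 2·10 + 4 = 24; 24−1 = 23
i=6: 23 = 2·10 + 3 (b=10); 10→11: 2·11 + 3 = 25; 25−1 = 24

1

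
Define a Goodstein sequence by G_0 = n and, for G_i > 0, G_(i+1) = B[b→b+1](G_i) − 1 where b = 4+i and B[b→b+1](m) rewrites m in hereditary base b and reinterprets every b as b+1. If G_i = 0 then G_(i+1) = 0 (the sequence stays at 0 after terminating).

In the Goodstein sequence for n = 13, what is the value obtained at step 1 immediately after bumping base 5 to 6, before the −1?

18

(0) 13|_4 = 3·4 + 1 ↦ 3·5 + 1|_5 = 16 ⇒ 15
(1) 15|_5 = 3·5 ↦ 3·6|_6 = 18 ⇒ 17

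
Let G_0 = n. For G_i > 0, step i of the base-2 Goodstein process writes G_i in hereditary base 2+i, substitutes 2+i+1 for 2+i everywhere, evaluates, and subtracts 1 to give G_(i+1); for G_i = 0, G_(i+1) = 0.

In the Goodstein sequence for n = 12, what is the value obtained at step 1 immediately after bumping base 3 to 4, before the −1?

1066

12 —HB2→ 2^(2 + 1) + 2^2 —bump→ 3^(3 + 1) + 3^3 = 108 —(−1)→ 107
107 —HB3→ 3^(3 + 1) + 2·3^2 + 2·3 + 2 —bump→ 4^(4 + 1) + 2·4^2 + 2·4 + 2 = 1066 —(−1)→ 1065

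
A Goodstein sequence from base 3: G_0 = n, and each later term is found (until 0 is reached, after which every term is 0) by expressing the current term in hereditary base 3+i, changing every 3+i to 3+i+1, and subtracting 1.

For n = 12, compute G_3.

G_0=12  [base 3] 3^2 + 3  →[3↦4]→  4^2 + 4 = 20  −1 ⇒ G_1=19
G_1=19  [base 4] 4^2 + 3  →[4↦5]→  5^2 + 3 = 28  −1 ⇒ G_2=27
G_2=27  [base 5] 5^2 + 2  →[5↦6]→  6^2 + 2 = 38  −1 ⇒ G_3=37
G_3=37  [base 6] 6^2 + 1  →[6↦7]→  7^2 + 1 = 50  −1 ⇒ G_4=49

37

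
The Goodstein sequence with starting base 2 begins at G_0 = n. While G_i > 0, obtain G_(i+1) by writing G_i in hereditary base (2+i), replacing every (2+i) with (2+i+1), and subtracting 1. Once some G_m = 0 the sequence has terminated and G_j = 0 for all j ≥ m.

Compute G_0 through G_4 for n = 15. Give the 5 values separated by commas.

15, 111, 1283, 18752, 326593

G_0=15  [base 2] 2^(2 + 1) + 2^2 + 2 + 1  →[2↦3]→  3^(3 + 1) + 3^3 + 3 + 1 = 112  −1 ⇒ G_1=111
G_1=111  [base 3] 3^(3 + 1) + 3^3 + 3  →[3↦4]→  4^(4 + 1) + 4^4 + 4 = 1284  −1 ⇒ G_2=1283
G_2=1283  [base 4] 4^(4 + 1) + 4^4 + 3  →[4↦5]→  5^(5 + 1) + 5^5 + 3 = 18753  −1 ⇒ G_3=18752
G_3=18752  [base 5] 5^(5 + 1) + 5^5 + 2  →[5↦6]→  6^(6 + 1) + 6^6 + 2 = 326594  −1 ⇒ G_4=326593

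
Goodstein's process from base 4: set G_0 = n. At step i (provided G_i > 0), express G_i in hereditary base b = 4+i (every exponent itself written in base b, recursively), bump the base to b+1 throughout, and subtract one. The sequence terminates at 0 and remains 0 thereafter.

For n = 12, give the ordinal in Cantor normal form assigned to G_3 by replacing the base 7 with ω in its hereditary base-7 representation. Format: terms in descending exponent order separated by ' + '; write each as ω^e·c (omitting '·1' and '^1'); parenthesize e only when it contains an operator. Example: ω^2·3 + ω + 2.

ω·2 + 2

12 —HB4→ 3·4 —bump→ 3·5 = 15 —(−1)→ 14
14 —HB5→ 2·5 + 4 —bump→ 2·6 + 4 = 16 —(−1)→ 15
15 —HB6→ 2·6 + 3 —bump→ 2·7 + 3 = 17 —(−1)→ 16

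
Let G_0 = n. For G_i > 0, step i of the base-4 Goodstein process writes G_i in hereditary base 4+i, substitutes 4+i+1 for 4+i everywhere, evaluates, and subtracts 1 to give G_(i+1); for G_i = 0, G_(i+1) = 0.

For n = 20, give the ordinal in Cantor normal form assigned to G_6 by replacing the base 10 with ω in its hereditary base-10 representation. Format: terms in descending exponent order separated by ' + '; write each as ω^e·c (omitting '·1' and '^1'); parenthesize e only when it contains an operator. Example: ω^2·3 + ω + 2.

ω·9 + 9

step 0: 20 = 4^2 + 4; sub 5 for 4: 5^2 + 5; = 30; G_1 = 30−1 = 29
step 1: 29 = 5^2 + 4; sub 6 for 5: 6^2 + 4; = 40; G_2 = 40−1 = 39
step 2: 39 = 6^2 + 3; sub 7 for 6: 7^2 + 3; = 52; G_3 = 52−1 = 51
step 3: 51 = 7^2 + 2; sub 8 for 7: 8^2 + 2; = 66; G_4 = 66−1 = 65
step 4: 65 = 8^2 + 1; sub 9 for 8: 9^2 + 1; = 82; G_5 = 82−1 = 81
step 5: 81 = 9^2; sub 10 for 9: 10^2; = 100; G_6 = 100−1 = 99
step 6: 99 = 9·10 + 9; sub 11 for 10: 9·11 + 9; = 108; G_7 = 108−1 = 107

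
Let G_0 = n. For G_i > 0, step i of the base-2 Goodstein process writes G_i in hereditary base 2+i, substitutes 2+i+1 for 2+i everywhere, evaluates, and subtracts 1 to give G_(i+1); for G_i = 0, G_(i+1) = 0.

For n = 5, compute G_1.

step 0: 5 = 2^2 + 1; sub 3 for 2: 3^3 + 1; = 28; G_1 = 28−1 = 27
step 1: 27 = 3^3; sub 4 for 3: 4^4; = 256; G_2 = 256−1 = 255

27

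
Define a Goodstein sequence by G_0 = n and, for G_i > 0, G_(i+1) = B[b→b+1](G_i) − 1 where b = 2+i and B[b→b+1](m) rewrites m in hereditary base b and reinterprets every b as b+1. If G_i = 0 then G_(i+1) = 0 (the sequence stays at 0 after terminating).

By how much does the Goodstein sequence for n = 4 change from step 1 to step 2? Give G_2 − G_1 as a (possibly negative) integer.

15

G_0 = 4. HB_2(4) = 2^2. Bump = 27. G_1 = 26.
G_1 = 26. HB_3(26) = 2·3^2 + 2·3 + 2. Bump = 42. G_2 = 41.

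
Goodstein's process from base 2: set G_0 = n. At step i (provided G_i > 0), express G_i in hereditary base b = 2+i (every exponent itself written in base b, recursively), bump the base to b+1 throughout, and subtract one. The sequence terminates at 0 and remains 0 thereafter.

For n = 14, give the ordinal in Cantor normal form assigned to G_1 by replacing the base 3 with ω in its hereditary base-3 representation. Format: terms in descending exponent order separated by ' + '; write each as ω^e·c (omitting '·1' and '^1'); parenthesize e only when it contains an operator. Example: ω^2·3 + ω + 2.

base 2: 14 = 2^(2 + 1) + 2^2 + 2; at 3: 3^(3 + 1) + 3^3 + 3 = 111; next = 110
base 3: 110 = 3^(3 + 1) + 3^3 + 2; at 4: 4^(4 + 1) + 4^4 + 2 = 1282; next = 1281

ω^(ω + 1) + ω^ω + 2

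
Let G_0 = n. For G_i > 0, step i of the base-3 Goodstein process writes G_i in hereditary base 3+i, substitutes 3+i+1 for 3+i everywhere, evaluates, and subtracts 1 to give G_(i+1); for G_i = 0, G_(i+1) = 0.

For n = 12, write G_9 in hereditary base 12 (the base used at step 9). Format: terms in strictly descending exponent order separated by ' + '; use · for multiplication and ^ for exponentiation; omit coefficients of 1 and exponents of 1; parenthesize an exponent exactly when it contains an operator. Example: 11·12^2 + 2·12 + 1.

7·12 + 3

(0) 12|_3 = 3^2 + 3 ↦ 4^2 + 4|_4 = 20 ⇒ 19
(1) 19|_4 = 4^2 + 3 ↦ 5^2 + 3|_5 = 28 ⇒ 27
(2) 27|_5 = 5^2 + 2 ↦ 6^2 + 2|_6 = 38 ⇒ 37
(3) 37|_6 = 6^2 + 1 ↦ 7^2 + 1|_7 = 50 ⇒ 49
(4) 49|_7 = 7^2 ↦ 8^2|_8 = 64 ⇒ 63
(5) 63|_8 = 7·8 + 7 ↦ 7·9 + 7|_9 = 70 ⇒ 69
(6) 69|_9 = 7·9 + 6 ↦ 7·10 + 6|_10 = 76 ⇒ 75
(7) 75|_10 = 7·10 + 5 ↦ 7·11 + 5|_11 = 82 ⇒ 81
(8) 81|_11 = 7·11 + 4 ↦ 7·12 + 4|_12 = 88 ⇒ 87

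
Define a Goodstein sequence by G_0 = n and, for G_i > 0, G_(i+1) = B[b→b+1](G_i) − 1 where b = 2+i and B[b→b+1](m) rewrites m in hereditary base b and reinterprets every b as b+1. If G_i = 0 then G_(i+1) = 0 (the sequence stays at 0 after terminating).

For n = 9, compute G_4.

140743

step 0: 9 = 2^(2 + 1) + 1; sub 3 for 2: 3^(3 + 1) + 1; = 82; G_1 = 82−1 = 81
step 1: 81 = 3^(3 + 1); sub 4 for 3: 4^(4 + 1); = 1024; G_2 = 1024−1 = 1023
step 2: 1023 = 3·4^4 + 3·4^3 + 3·4^2 + 3·4 + 3; sub 5 for 4: 3·5^5 + 3·5^3 + 3·5^2 + 3·5 + 3; = 9843; G_3 = 9843−1 = 9842
step 3: 9842 = 3·5^5 + 3·5^3 + 3·5^2 + 3·5 + 2; sub 6 for 5: 3·6^6 + 3·6^3 + 3·6^2 + 3·6 + 2; = 140744; G_4 = 140744−1 = 140743
step 4: 140743 = 3·6^6 + 3·6^3 + 3·6^2 + 3·6 + 1; sub 7 for 6: 3·7^7 + 3·7^3 + 3·7^2 + 3·7 + 1; = 2471827; G_5 = 2471827−1 = 2471826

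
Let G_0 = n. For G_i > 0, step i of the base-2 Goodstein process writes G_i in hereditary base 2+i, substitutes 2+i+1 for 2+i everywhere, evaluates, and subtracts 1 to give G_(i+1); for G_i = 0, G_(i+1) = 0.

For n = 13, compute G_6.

134219479

G_0 = 13. HB_2(13) = 2^(2 + 1) + 2^2 + 1. Bump = 109. G_1 = 108.
G_1 = 108. HB_3(108) = 3^(3 + 1) + 3^3. Bump = 1280. G_2 = 1279.
G_2 = 1279. HB_4(1279) = 4^(4 + 1) + 3·4^3 + 3·4^2 + 3·4 + 3. Bump = 16093. G_3 = 16092.
G_3 = 16092. HB_5(16092) = 5^(5 + 1) + 3·5^3 + 3·5^2 + 3·5 + 2. Bump = 280712. G_4 = 280711.
G_4 = 280711. HB_6(280711) = 6^(6 + 1) + 3·6^3 + 3·6^2 + 3·6 + 1. Bump = 5765999. G_5 = 5765998.
G_5 = 5765998. HB_7(5765998) = 7^(7 + 1) + 3·7^3 + 3·7^2 + 3·7. Bump = 134219480. G_6 = 134219479.
G_6 = 134219479. HB_8(134219479) = 8^(8 + 1) + 3·8^3 + 3·8^2 + 2·8 + 7. Bump = 3486786856. G_7 = 3486786855.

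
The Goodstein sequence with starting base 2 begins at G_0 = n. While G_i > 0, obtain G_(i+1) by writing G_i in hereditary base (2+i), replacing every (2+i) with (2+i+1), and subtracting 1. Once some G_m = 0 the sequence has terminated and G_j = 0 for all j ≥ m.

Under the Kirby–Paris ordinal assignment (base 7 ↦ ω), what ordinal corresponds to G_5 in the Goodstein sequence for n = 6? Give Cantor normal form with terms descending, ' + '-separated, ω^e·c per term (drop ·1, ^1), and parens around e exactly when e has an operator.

ω^5·5 + ω^4·5 + ω^3·5 + ω^2·5 + ω·5 + 4

6 —HB2→ 2^2 + 2 —bump→ 3^3 + 3 = 30 —(−1)→ 29
29 —HB3→ 3^3 + 2 —bump→ 4^4 + 2 = 258 —(−1)→ 257
257 —HB4→ 4^4 + 1 —bump→ 5^5 + 1 = 3126 —(−1)→ 3125
3125 —HB5→ 5^5 —bump→ 6^6 = 46656 —(−1)→ 46655
46655 —HB6→ 5·6^5 + 5·6^4 + 5·6^3 + 5·6^2 + 5·6 + 5 —bump→ 5·7^5 + 5·7^4 + 5·7^3 + 5·7^2 + 5·7 + 5 = 98040 —(−1)→ 98039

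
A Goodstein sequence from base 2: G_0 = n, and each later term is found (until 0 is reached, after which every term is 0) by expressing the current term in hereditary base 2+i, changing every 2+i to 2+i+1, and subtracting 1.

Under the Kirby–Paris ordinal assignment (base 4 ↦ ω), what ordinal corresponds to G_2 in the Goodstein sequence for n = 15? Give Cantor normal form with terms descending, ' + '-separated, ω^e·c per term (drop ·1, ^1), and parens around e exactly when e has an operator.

i=0: 15 = 2^(2 + 1) + 2^2 + 2 + 1 (b=2); 2→3: 3^(3 + 1) + 3^3 + 3 + 1 = 112; 112−1 = 111
i=1: 111 = 3^(3 + 1) + 3^3 + 3 (b=3); 3→4: 4^(4 + 1) + 4^4 + 4 = 1284; 1284−1 = 1283
i=2: 1283 = 4^(4 + 1) + 4^4 + 3 (b=4); 4→5: 5^(5 + 1) + 5^5 + 3 = 18753; 18753−1 = 18752

ω^(ω + 1) + ω^ω + 3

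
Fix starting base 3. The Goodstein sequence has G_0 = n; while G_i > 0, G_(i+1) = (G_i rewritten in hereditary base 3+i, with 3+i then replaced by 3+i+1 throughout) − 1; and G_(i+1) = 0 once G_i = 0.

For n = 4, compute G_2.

G_0 = 4. HB_3(4) = 3 + 1. Bump = 5. G_1 = 4.
G_1 = 4. HB_4(4) = 4. Bump = 5. G_2 = 4.
G_2 = 4. HB_5(4) = 4. Bump = 4. G_3 = 3.

4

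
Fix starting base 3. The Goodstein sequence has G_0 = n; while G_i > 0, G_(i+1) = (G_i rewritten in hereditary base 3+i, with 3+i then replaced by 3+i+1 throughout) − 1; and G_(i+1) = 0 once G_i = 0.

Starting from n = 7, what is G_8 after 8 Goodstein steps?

i=0: 7 = 2·3 + 1 (b=3); 3→4: 2·4 + 1 = 9; 9−1 = 8
i=1: 8 = 2·4 (b=4); 4→5: 2·5 = 10; 10−1 = 9
i=2: 9 = 5 + 4 (b=5); 5→6: 6 + 4 = 10; 10−1 = 9
i=3: 9 = 6 + 3 (b=6); 6→7: 7 + 3 = 10; 10−1 = 9
i=4: 9 = 7 + 2 (b=7); 7→8: 8 + 2 = 10; 10−1 = 9
i=5: 9 = 8 + 1 (b=8); 8→9: 9 + 1 = 10; 10−1 = 9
i=6: 9 = 9 (b=9); 9→10: 10 = 10; 10−1 = 9
i=7: 9 = 9 (b=10); 10→11: 9 = 9; 9−1 = 8

8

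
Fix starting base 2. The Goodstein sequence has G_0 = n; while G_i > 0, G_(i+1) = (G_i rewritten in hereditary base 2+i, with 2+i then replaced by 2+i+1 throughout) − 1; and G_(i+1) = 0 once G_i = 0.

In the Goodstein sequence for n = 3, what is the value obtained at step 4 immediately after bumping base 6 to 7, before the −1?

(0) 3|_2 = 2 + 1 ↦ 3 + 1|_3 = 4 ⇒ 3
(1) 3|_3 = 3 ↦ 4|_4 = 4 ⇒ 3
(2) 3|_4 = 3 ↦ 3|_5 = 3 ⇒ 2
(3) 2|_5 = 2 ↦ 2|_6 = 2 ⇒ 1
(4) 1|_6 = 1 ↦ 1|_7 = 1 ⇒ 0

1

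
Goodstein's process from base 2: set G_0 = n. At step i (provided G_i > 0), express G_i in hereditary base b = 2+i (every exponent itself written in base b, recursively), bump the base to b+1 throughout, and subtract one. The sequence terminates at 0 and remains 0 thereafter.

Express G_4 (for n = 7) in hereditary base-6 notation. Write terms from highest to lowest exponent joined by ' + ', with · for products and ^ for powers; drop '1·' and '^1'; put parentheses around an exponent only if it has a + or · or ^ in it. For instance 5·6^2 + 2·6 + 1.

7 —HB2→ 2^2 + 2 + 1 —bump→ 3^3 + 3 + 1 = 31 —(−1)→ 30
30 —HB3→ 3^3 + 3 —bump→ 4^4 + 4 = 260 —(−1)→ 259
259 —HB4→ 4^4 + 3 —bump→ 5^5 + 3 = 3128 —(−1)→ 3127
3127 —HB5→ 5^5 + 2 —bump→ 6^6 + 2 = 46658 —(−1)→ 46657
46657 —HB6→ 6^6 + 1 —bump→ 7^7 + 1 = 823544 —(−1)→ 823543

6^6 + 1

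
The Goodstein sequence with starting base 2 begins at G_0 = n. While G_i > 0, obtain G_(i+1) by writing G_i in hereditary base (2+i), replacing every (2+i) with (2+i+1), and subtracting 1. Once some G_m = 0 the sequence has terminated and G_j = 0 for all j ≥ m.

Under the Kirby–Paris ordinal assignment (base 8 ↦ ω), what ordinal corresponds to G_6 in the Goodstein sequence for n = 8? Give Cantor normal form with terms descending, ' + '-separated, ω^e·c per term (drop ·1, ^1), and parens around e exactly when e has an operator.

[0] 8 ≡ 2^(2 + 1) (base 2). Lift 3: 81. −1: 80.
[1] 80 ≡ 2·3^3 + 2·3^2 + 2·3 + 2 (base 3). Lift 4: 554. −1: 553.
[2] 553 ≡ 2·4^4 + 2·4^2 + 2·4 + 1 (base 4). Lift 5: 6311. −1: 6310.
[3] 6310 ≡ 2·5^5 + 2·5^2 + 2·5 (base 5). Lift 6: 93396. −1: 93395.
[4] 93395 ≡ 2·6^6 + 2·6^2 + 6 + 5 (base 6). Lift 7: 1647196. −1: 1647195.
[5] 1647195 ≡ 2·7^7 + 2·7^2 + 7 + 4 (base 7). Lift 8: 33554572. −1: 33554571.
[6] 33554571 ≡ 2·8^8 + 2·8^2 + 8 + 3 (base 8). Lift 9: 774841152. −1: 774841151.

ω^ω·2 + ω^2·2 + ω + 3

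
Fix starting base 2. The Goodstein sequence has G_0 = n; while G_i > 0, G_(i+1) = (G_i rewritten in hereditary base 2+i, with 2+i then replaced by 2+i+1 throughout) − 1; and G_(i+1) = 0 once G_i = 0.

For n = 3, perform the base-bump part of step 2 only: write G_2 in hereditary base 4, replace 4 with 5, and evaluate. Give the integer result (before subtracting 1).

3

G_0 = 3. HB_2(3) = 2 + 1. Bump = 4. G_1 = 3.
G_1 = 3. HB_3(3) = 3. Bump = 4. G_2 = 3.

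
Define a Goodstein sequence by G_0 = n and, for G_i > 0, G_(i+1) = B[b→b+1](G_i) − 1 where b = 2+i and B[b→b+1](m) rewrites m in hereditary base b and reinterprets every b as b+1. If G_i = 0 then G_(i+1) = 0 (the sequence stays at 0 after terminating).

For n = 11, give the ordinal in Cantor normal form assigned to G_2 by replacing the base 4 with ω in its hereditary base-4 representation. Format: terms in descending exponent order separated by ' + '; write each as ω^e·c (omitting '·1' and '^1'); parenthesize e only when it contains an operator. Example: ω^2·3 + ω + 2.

ω^(ω + 1) + 3

11 —HB2→ 2^(2 + 1) + 2 + 1 —bump→ 3^(3 + 1) + 3 + 1 = 85 —(−1)→ 84
84 —HB3→ 3^(3 + 1) + 3 —bump→ 4^(4 + 1) + 4 = 1028 —(−1)→ 1027
1027 —HB4→ 4^(4 + 1) + 3 —bump→ 5^(5 + 1) + 3 = 15628 —(−1)→ 15627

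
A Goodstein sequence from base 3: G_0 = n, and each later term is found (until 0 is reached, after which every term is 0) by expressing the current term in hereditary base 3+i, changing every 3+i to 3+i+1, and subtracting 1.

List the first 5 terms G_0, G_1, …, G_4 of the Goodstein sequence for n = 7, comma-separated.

7, 8, 9, 9, 9

G_0=7  [base 3] 2·3 + 1  →[3↦4]→  2·4 + 1 = 9  −1 ⇒ G_1=8
G_1=8  [base 4] 2·4  →[4↦5]→  2·5 = 10  −1 ⇒ G_2=9
G_2=9  [base 5] 5 + 4  →[5↦6]→  6 + 4 = 10  −1 ⇒ G_3=9
G_3=9  [base 6] 6 + 3  →[6↦7]→  7 + 3 = 10  −1 ⇒ G_4=9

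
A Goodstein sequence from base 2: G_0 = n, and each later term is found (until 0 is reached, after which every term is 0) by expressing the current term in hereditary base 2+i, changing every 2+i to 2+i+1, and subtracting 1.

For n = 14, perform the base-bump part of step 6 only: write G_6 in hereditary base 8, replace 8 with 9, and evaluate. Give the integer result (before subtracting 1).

(0) 14|_2 = 2^(2 + 1) + 2^2 + 2 ↦ 3^(3 + 1) + 3^3 + 3|_3 = 111 ⇒ 110
(1) 110|_3 = 3^(3 + 1) + 3^3 + 2 ↦ 4^(4 + 1) + 4^4 + 2|_4 = 1282 ⇒ 1281
(2) 1281|_4 = 4^(4 + 1) + 4^4 + 1 ↦ 5^(5 + 1) + 5^5 + 1|_5 = 18751 ⇒ 18750
(3) 18750|_5 = 5^(5 + 1) + 5^5 ↦ 6^(6 + 1) + 6^6|_6 = 326592 ⇒ 326591
(4) 326591|_6 = 6^(6 + 1) + 5·6^5 + 5·6^4 + 5·6^3 + 5·6^2 + 5·6 + 5 ↦ 7^(7 + 1) + 5·7^5 + 5·7^4 + 5·7^3 + 5·7^2 + 5·7 + 5|_7 = 5862841 ⇒ 5862840
(5) 5862840|_7 = 7^(7 + 1) + 5·7^5 + 5·7^4 + 5·7^3 + 5·7^2 + 5·7 + 4 ↦ 8^(8 + 1) + 5·8^5 + 5·8^4 + 5·8^3 + 5·8^2 + 5·8 + 4|_8 = 134404972 ⇒ 134404971

3487116549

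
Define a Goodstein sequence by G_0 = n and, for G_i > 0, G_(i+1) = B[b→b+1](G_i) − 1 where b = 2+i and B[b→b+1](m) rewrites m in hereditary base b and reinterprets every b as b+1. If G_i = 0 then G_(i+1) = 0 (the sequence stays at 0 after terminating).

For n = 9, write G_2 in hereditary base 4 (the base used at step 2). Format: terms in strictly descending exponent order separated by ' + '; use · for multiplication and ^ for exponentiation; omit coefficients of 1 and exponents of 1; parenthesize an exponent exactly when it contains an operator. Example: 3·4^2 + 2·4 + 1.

G_0=9  [base 2] 2^(2 + 1) + 1  →[2↦3]→  3^(3 + 1) + 1 = 82  −1 ⇒ G_1=81
G_1=81  [base 3] 3^(3 + 1)  →[3↦4]→  4^(4 + 1) = 1024  −1 ⇒ G_2=1023
G_2=1023  [base 4] 3·4^4 + 3·4^3 + 3·4^2 + 3·4 + 3  →[4↦5]→  3·5^5 + 3·5^3 + 3·5^2 + 3·5 + 3 = 9843  −1 ⇒ G_3=9842

3·4^4 + 3·4^3 + 3·4^2 + 3·4 + 3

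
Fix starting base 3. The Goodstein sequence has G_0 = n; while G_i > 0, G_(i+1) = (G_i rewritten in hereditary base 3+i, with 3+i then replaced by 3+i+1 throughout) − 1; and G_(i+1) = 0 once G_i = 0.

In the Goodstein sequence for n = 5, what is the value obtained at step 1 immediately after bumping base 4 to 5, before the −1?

G_0 = 5. HB_3(5) = 3 + 2. Bump = 6. G_1 = 5.
G_1 = 5. HB_4(5) = 4 + 1. Bump = 6. G_2 = 5.

6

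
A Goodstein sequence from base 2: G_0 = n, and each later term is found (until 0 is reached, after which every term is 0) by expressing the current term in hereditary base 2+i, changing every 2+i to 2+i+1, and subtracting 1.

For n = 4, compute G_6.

139

G_0=4  [base 2] 2^2  →[2↦3]→  3^3 = 27  −1 ⇒ G_1=26
G_1=26  [base 3] 2·3^2 + 2·3 + 2  →[3↦4]→  2·4^2 + 2·4 + 2 = 42  −1 ⇒ G_2=41
G_2=41  [base 4] 2·4^2 + 2·4 + 1  →[4↦5]→  2·5^2 + 2·5 + 1 = 61  −1 ⇒ G_3=60
G_3=60  [base 5] 2·5^2 + 2·5  →[5↦6]→  2·6^2 + 2·6 = 84  −1 ⇒ G_4=83
G_4=83  [base 6] 2·6^2 + 6 + 5  →[6↦7]→  2·7^2 + 7 + 5 = 110  −1 ⇒ G_5=109
G_5=109  [base 7] 2·7^2 + 7 + 4  →[7↦8]→  2·8^2 + 8 + 4 = 140  −1 ⇒ G_6=139
G_6=139  [base 8] 2·8^2 + 8 + 3  →[8↦9]→  2·9^2 + 9 + 3 = 174  −1 ⇒ G_7=173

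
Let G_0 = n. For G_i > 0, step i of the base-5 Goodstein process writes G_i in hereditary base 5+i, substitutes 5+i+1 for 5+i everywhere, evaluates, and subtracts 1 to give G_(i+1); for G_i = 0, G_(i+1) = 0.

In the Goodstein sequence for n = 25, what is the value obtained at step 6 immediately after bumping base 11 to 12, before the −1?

step 0: 25 = 5^2; sub 6 for 5: 6^2; = 36; G_1 = 36−1 = 35
step 1: 35 = 5·6 + 5; sub 7 for 6: 5·7 + 5; = 40; G_2 = 40−1 = 39
step 2: 39 = 5·7 + 4; sub 8 for 7: 5·8 + 4; = 44; G_3 = 44−1 = 43
step 3: 43 = 5·8 + 3; sub 9 for 8: 5·9 + 3; = 48; G_4 = 48−1 = 47
step 4: 47 = 5·9 + 2; sub 10 for 9: 5·10 + 2; = 52; G_5 = 52−1 = 51
step 5: 51 = 5·10 + 1; sub 11 for 10: 5·11 + 1; = 56; G_6 = 56−1 = 55
step 6: 55 = 5·11; sub 12 for 11: 5·12; = 60; G_7 = 60−1 = 59

60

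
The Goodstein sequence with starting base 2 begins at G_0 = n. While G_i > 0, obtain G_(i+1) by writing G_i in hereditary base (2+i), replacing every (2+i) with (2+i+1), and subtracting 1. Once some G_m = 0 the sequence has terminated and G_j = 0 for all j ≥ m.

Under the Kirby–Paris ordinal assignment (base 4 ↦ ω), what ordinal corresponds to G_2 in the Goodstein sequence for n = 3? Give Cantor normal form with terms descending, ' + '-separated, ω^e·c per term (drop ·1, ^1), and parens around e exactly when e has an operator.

G_0 = 3. HB_2(3) = 2 + 1. Bump = 4. G_1 = 3.
G_1 = 3. HB_3(3) = 3. Bump = 4. G_2 = 3.
G_2 = 3. HB_4(3) = 3. Bump = 3. G_3 = 2.

3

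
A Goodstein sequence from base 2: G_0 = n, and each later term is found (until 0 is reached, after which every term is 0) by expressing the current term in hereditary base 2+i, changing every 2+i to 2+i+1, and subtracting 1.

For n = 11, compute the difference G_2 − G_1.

G_0=11  [base 2] 2^(2 + 1) + 2 + 1  →[2↦3]→  3^(3 + 1) + 3 + 1 = 85  −1 ⇒ G_1=84
G_1=84  [base 3] 3^(3 + 1) + 3  →[3↦4]→  4^(4 + 1) + 4 = 1028  −1 ⇒ G_2=1027

943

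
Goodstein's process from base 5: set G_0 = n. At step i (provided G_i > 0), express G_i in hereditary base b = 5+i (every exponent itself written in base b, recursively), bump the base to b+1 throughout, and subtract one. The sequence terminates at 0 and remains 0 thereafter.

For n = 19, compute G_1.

21

G_0=19  [base 5] 3·5 + 4  →[5↦6]→  3·6 + 4 = 22  −1 ⇒ G_1=21
G_1=21  [base 6] 3·6 + 3  →[6↦7]→  3·7 + 3 = 24  −1 ⇒ G_2=23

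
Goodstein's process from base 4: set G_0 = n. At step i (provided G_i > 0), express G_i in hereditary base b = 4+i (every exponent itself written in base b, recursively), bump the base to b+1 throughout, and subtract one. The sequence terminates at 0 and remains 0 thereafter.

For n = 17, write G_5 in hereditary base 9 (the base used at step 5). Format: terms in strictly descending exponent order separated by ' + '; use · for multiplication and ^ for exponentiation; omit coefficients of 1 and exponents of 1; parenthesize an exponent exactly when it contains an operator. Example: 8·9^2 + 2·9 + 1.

G_0=17  [base 4] 4^2 + 1  →[4↦5]→  5^2 + 1 = 26  −1 ⇒ G_1=25
G_1=25  [base 5] 5^2  →[5↦6]→  6^2 = 36  −1 ⇒ G_2=35
G_2=35  [base 6] 5·6 + 5  →[6↦7]→  5·7 + 5 = 40  −1 ⇒ G_3=39
G_3=39  [base 7] 5·7 + 4  →[7↦8]→  5·8 + 4 = 44  −1 ⇒ G_4=43
G_4=43  [base 8] 5·8 + 3  →[8↦9]→  5·9 + 3 = 48  −1 ⇒ G_5=47

5·9 + 2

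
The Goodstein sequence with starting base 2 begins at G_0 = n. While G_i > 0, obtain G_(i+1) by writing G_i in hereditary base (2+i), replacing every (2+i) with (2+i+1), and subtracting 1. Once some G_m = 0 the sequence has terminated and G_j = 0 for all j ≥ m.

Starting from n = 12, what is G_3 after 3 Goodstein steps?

15685

base 2: 12 = 2^(2 + 1) + 2^2; at 3: 3^(3 + 1) + 3^3 = 108; next = 107
base 3: 107 = 3^(3 + 1) + 2·3^2 + 2·3 + 2; at 4: 4^(4 + 1) + 2·4^2 + 2·4 + 2 = 1066; next = 1065
base 4: 1065 = 4^(4 + 1) + 2·4^2 + 2·4 + 1; at 5: 5^(5 + 1) + 2·5^2 + 2·5 + 1 = 15686; next = 15685
base 5: 15685 = 5^(5 + 1) + 2·5^2 + 2·5; at 6: 6^(6 + 1) + 2·6^2 + 2·6 = 280020; next = 280019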